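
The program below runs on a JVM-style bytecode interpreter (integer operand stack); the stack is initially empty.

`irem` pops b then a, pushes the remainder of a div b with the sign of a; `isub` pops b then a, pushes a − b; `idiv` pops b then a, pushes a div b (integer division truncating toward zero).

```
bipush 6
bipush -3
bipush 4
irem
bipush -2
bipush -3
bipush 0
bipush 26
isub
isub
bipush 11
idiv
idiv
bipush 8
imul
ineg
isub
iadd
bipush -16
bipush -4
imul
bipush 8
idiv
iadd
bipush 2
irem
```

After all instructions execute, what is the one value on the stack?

bipush 6   -> [6]
bipush -3  -> [6, -3]
bipush 4   -> [6, -3, 4]
irem       -> [6, -3]
bipush -2  -> [6, -3, -2]
bipush -3  -> [6, -3, -2, -3]
bipush 0   -> [6, -3, -2, -3, 0]
bipush 26  -> [6, -3, -2, -3, 0, 26]
isub       -> [6, -3, -2, -3, -26]
isub       -> [6, -3, -2, 23]
bipush 11  -> [6, -3, -2, 23, 11]
idiv       -> [6, -3, -2, 2]
idiv       -> [6, -3, -1]
bipush 8   -> [6, -3, -1, 8]
imul       -> [6, -3, -8]
ineg       -> [6, -3, 8]
isub       -> [6, -11]
iadd       -> [-5]
bipush -16 -> [-5, -16]
bipush -4  -> [-5, -16, -4]
imul       -> [-5, 64]
bipush 8   -> [-5, 64, 8]
idiv       -> [-5, 8]
iadd       -> [3]
bipush 2   -> [3, 2]
irem       -> [1]

1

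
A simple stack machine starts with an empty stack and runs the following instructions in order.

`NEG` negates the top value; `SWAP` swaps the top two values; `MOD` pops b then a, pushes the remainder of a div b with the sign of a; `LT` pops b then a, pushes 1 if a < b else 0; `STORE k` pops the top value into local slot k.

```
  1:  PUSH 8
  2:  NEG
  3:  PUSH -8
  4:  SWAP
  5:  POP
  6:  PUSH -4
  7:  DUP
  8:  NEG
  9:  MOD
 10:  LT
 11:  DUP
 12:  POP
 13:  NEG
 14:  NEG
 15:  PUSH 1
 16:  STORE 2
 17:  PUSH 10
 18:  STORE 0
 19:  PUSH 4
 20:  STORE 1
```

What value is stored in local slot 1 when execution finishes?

PUSH 8  → [8]
NEG     → [-8]
PUSH -8 → [-8, -8]
SWAP    → [-8, -8]
POP     → [-8]
PUSH -4 → [-8, -4]
DUP     → [-8, -4, -4]
NEG     → [-8, -4, 4]
MOD     → [-8, 0]
LT      → [1]
DUP     → [1, 1]
POP     → [1]
NEG     → [-1]
NEG     → [1]
PUSH 1  → [1, 1]
STORE 2 → [1]
PUSH 10 → [1, 10]
STORE 0 → [1]
PUSH 4  → [1, 4]
STORE 1 → [1]

4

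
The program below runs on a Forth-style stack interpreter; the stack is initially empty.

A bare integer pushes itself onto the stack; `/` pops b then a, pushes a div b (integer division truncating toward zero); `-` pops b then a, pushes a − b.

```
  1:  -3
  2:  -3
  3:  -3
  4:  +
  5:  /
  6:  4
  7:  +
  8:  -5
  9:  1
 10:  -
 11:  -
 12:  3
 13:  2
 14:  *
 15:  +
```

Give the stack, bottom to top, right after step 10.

[4, -6]

-3 : -3
-3 : -3 -3
-3 : -3 -3 -3
+  : -3 -6
/  : 0
4  : 0 4
+  : 4
-5 : 4 -5
1  : 4 -5 1
-  : 4 -6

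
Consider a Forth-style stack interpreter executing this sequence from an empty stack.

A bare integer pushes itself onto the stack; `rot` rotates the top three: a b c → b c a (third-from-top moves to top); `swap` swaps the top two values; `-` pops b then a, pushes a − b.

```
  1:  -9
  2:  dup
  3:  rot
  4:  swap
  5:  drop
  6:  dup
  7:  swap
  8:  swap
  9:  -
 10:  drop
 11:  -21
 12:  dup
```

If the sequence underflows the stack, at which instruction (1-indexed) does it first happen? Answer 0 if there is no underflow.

3

-9   [-9]
dup  [-9, -9]
rot  — needs 3 operands, stack has 2 → underflow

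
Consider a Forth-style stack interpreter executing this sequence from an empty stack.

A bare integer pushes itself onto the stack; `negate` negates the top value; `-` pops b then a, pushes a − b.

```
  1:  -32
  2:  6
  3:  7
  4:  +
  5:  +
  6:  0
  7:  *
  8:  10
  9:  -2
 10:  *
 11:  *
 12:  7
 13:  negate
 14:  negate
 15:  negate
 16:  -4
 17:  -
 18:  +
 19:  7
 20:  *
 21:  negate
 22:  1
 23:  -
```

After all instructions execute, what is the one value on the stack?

20

-32    → -32
6      → -32 6
7      → -32 6 7
+      → -32 13
+      → -19
0      → -19 0
*      → 0
10     → 0 10
-2     → 0 10 -2
*      → 0 -20
*      → 0
7      → 0 7
negate → 0 -7
negate → 0 7
negate → 0 -7
-4     → 0 -7 -4
-      → 0 -3
+      → -3
7      → -3 7
*      → -21
negate → 21
1      → 21 1
-      → 20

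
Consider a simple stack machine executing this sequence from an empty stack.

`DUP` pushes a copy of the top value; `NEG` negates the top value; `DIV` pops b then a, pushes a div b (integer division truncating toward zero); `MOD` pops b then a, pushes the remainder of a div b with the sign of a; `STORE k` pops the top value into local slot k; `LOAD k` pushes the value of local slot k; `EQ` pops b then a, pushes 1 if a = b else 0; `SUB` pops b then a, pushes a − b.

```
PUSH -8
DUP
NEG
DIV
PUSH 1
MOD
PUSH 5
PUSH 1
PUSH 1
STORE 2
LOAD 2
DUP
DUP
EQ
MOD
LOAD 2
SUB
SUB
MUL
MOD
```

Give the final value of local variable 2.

1

PUSH -8 -> -8
DUP     -> -8 -8
NEG     -> -8 8
DIV     -> -1
PUSH 1  -> -1 1
MOD     -> 0
PUSH 5  -> 0 5
PUSH 1  -> 0 5 1
PUSH 1  -> 0 5 1 1
STORE 2 -> 0 5 1
LOAD 2  -> 0 5 1 1
DUP     -> 0 5 1 1 1
DUP     -> 0 5 1 1 1 1
EQ      -> 0 5 1 1 1
MOD     -> 0 5 1 0
LOAD 2  -> 0 5 1 0 1
SUB     -> 0 5 1 -1
SUB     -> 0 5 2
MUL     -> 0 10
MOD     -> 0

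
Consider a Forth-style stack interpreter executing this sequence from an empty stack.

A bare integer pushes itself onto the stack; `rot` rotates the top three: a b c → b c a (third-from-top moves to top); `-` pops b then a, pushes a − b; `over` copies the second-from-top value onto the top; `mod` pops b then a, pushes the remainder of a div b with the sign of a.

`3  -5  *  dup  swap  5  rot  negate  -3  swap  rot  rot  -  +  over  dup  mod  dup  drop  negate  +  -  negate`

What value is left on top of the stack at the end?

38

3      -> [3]
-5     -> [3, -5]
*      -> [-15]
dup    -> [-15, -15]
swap   -> [-15, -15]
5      -> [-15, -15, 5]
rot    -> [-15, 5, -15]
negate -> [-15, 5, 15]
-3     -> [-15, 5, 15, -3]
swap   -> [-15, 5, -3, 15]
rot    -> [-15, -3, 15, 5]
rot    -> [-15, 15, 5, -3]
-      -> [-15, 15, 8]
+      -> [-15, 23]
over   -> [-15, 23, -15]
dup    -> [-15, 23, -15, -15]
mod    -> [-15, 23, 0]
dup    -> [-15, 23, 0, 0]
drop   -> [-15, 23, 0]
negate -> [-15, 23, 0]
+      -> [-15, 23]
-      -> [-38]
negate -> [38]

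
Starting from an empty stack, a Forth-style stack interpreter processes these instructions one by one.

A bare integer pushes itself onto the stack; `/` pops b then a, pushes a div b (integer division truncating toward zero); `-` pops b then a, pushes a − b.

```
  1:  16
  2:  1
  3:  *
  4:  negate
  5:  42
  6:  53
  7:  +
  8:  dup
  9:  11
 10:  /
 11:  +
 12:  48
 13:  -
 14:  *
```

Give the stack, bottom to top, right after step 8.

[-16, 95, 95]

16     → [16]
1      → [16, 1]
*      → [16]
negate → [-16]
42     → [-16, 42]
53     → [-16, 42, 53]
+      → [-16, 95]
dup    → [-16, 95, 95]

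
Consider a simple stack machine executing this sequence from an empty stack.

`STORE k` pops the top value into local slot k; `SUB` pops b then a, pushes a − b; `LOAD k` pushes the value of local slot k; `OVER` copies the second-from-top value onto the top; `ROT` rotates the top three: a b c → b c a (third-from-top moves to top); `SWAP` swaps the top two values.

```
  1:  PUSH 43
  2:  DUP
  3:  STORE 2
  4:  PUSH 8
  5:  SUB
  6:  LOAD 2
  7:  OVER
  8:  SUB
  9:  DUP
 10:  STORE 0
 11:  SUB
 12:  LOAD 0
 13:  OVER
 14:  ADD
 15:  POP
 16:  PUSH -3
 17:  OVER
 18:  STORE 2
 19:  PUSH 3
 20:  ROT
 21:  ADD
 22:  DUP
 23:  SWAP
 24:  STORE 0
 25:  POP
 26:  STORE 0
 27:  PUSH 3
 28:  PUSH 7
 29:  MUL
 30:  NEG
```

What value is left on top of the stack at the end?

-21

PUSH 43 → 43
DUP     → 43 43
STORE 2 → 43
PUSH 8  → 43 8
SUB     → 35
LOAD 2  → 35 43
OVER    → 35 43 35
SUB     → 35 8
DUP     → 35 8 8
STORE 0 → 35 8
SUB     → 27
LOAD 0  → 27 8
OVER    → 27 8 27
ADD     → 27 35
POP     → 27
PUSH -3 → 27 -3
OVER    → 27 -3 27
STORE 2 → 27 -3
PUSH 3  → 27 -3 3
ROT     → -3 3 27
ADD     → -3 30
DUP     → -3 30 30
SWAP    → -3 30 30
STORE 0 → -3 30
POP     → -3
STORE 0 → (empty)
PUSH 3  → 3
PUSH 7  → 3 7
MUL     → 21
NEG     → -21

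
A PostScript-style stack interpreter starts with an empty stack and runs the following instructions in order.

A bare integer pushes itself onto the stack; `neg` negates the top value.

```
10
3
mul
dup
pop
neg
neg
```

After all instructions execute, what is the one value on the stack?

10  -> 10
3   -> 10 3
mul -> 30
dup -> 30 30
pop -> 30
neg -> -30
neg -> 30

30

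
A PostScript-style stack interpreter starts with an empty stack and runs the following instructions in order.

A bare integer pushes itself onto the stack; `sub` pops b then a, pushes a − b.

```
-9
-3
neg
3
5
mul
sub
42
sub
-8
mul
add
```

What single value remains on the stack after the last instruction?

423

-9   [-9]
-3   [-9, -3]
neg  [-9, 3]
3    [-9, 3, 3]
5    [-9, 3, 3, 5]
mul  [-9, 3, 15]
sub  [-9, -12]
42   [-9, -12, 42]
sub  [-9, -54]
-8   [-9, -54, -8]
mul  [-9, 432]
add  [423]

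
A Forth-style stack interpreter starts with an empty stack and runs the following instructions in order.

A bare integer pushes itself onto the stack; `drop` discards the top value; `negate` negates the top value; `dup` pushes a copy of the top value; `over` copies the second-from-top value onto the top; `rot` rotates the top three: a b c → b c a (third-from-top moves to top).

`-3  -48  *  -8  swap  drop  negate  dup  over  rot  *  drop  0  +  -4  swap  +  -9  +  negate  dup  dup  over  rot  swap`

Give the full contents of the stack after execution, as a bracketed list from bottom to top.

-3     -> [-3]
-48    -> [-3, -48]
*      -> [144]
-8     -> [144, -8]
swap   -> [-8, 144]
drop   -> [-8]
negate -> [8]
dup    -> [8, 8]
over   -> [8, 8, 8]
rot    -> [8, 8, 8]
*      -> [8, 64]
drop   -> [8]
0      -> [8, 0]
+      -> [8]
-4     -> [8, -4]
swap   -> [-4, 8]
+      -> [4]
-9     -> [4, -9]
+      -> [-5]
negate -> [5]
dup    -> [5, 5]
dup    -> [5, 5, 5]
over   -> [5, 5, 5, 5]
rot    -> [5, 5, 5, 5]
swap   -> [5, 5, 5, 5]

[5, 5, 5, 5]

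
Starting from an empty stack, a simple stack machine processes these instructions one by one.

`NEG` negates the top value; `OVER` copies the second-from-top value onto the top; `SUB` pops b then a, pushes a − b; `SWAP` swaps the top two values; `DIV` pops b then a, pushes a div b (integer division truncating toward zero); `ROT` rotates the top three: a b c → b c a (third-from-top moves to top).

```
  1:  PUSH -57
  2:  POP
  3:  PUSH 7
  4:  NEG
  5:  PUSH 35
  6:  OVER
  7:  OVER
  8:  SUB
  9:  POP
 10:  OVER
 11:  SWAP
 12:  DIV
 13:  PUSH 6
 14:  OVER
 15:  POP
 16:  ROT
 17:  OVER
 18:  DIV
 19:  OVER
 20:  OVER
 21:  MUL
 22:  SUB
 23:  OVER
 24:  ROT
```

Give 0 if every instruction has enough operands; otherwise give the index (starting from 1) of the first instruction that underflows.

PUSH -57 → -57
POP      → (empty)
PUSH 7   → 7
NEG      → -7
PUSH 35  → -7 35
OVER     → -7 35 -7
OVER     → -7 35 -7 35
SUB      → -7 35 -42
POP      → -7 35
OVER     → -7 35 -7
SWAP     → -7 -7 35
DIV      → -7 0
PUSH 6   → -7 0 6
OVER     → -7 0 6 0
POP      → -7 0 6
ROT      → 0 6 -7
OVER     → 0 6 -7 6
DIV      → 0 6 -1
OVER     → 0 6 -1 6
OVER     → 0 6 -1 6 -1
MUL      → 0 6 -1 -6
SUB      → 0 6 5
OVER     → 0 6 5 6
ROT      → 0 5 6 6

0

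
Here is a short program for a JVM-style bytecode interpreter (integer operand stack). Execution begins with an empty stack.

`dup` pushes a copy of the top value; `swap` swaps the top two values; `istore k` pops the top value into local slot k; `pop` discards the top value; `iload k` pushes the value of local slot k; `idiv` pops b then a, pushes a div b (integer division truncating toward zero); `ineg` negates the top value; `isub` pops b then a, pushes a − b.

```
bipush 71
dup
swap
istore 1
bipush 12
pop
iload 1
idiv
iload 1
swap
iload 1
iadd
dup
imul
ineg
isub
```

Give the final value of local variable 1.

bipush 71 -> 71
dup       -> 71 71
swap      -> 71 71
istore 1  -> 71
bipush 12 -> 71 12
pop       -> 71
iload 1   -> 71 71
idiv      -> 1
iload 1   -> 1 71
swap      -> 71 1
iload 1   -> 71 1 71
iadd      -> 71 72
dup       -> 71 72 72
imul      -> 71 5184
ineg      -> 71 -5184
isub      -> 5255

71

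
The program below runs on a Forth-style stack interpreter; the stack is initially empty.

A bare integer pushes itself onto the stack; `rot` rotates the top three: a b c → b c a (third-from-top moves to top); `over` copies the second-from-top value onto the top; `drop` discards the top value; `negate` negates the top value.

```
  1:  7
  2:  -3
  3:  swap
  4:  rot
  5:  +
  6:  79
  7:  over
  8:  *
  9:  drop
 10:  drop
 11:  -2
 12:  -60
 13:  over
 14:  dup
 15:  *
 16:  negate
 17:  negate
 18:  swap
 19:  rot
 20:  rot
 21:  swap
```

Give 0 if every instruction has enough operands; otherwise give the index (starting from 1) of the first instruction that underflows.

4

7    → [7]
-3   → [7, -3]
swap → [-3, 7]
rot  — needs 3 operands, stack has 2 → underflow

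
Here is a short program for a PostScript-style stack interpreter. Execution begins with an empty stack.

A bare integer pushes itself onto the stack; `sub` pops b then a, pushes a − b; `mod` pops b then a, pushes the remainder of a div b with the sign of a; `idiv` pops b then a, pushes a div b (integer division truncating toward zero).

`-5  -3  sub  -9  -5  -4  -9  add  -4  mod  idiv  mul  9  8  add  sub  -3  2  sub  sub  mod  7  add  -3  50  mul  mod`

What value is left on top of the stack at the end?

5

-5   : [-5]
-3   : [-5, -3]
sub  : [-2]
-9   : [-2, -9]
-5   : [-2, -9, -5]
-4   : [-2, -9, -5, -4]
-9   : [-2, -9, -5, -4, -9]
add  : [-2, -9, -5, -13]
-4   : [-2, -9, -5, -13, -4]
mod  : [-2, -9, -5, -1]
idiv : [-2, -9, 5]
mul  : [-2, -45]
9    : [-2, -45, 9]
8    : [-2, -45, 9, 8]
add  : [-2, -45, 17]
sub  : [-2, -62]
-3   : [-2, -62, -3]
2    : [-2, -62, -3, 2]
sub  : [-2, -62, -5]
sub  : [-2, -57]
mod  : [-2]
7    : [-2, 7]
add  : [5]
-3   : [5, -3]
50   : [5, -3, 50]
mul  : [5, -150]
mod  : [5]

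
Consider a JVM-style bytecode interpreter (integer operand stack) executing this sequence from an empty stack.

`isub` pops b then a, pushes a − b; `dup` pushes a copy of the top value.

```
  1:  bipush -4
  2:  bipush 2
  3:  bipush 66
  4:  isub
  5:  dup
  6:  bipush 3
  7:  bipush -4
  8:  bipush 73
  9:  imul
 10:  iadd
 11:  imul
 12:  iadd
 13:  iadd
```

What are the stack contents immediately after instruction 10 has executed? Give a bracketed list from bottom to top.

bipush -4 : -4
bipush 2  : -4 2
bipush 66 : -4 2 66
isub      : -4 -64
dup       : -4 -64 -64
bipush 3  : -4 -64 -64 3
bipush -4 : -4 -64 -64 3 -4
bipush 73 : -4 -64 -64 3 -4 73
imul      : -4 -64 -64 3 -292
iadd      : -4 -64 -64 -289

[-4, -64, -64, -289]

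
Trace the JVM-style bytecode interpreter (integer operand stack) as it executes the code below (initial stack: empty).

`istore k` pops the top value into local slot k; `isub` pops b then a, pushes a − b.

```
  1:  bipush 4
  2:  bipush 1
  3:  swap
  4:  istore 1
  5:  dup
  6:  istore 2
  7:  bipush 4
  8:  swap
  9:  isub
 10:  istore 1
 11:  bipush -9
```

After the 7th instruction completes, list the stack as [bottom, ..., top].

[1, 4]

bipush 4  4
bipush 1  4 1
swap      1 4
istore 1  1
dup       1 1
istore 2  1
bipush 4  1 4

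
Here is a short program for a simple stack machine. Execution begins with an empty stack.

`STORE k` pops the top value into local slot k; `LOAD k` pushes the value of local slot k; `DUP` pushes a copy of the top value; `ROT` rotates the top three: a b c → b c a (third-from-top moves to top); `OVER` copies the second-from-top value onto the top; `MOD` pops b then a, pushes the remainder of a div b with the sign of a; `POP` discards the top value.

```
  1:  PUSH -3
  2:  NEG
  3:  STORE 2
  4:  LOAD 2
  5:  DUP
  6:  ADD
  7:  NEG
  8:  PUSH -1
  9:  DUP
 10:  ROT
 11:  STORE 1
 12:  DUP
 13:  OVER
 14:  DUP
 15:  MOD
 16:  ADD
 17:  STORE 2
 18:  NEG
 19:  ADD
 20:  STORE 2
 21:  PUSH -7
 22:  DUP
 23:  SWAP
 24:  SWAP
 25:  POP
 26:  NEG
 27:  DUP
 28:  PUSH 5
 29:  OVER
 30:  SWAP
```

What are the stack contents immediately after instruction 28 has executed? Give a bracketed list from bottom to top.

PUSH -3  [-3]
NEG      [3]
STORE 2  []
LOAD 2   [3]
DUP      [3, 3]
ADD      [6]
NEG      [-6]
PUSH -1  [-6, -1]
DUP      [-6, -1, -1]
ROT      [-1, -1, -6]
STORE 1  [-1, -1]
DUP      [-1, -1, -1]
OVER     [-1, -1, -1, -1]
DUP      [-1, -1, -1, -1, -1]
MOD      [-1, -1, -1, 0]
ADD      [-1, -1, -1]
STORE 2  [-1, -1]
NEG      [-1, 1]
ADD      [0]
STORE 2  []
PUSH -7  [-7]
DUP      [-7, -7]
SWAP     [-7, -7]
SWAP     [-7, -7]
POP      [-7]
NEG      [7]
DUP      [7, 7]
PUSH 5   [7, 7, 5]

[7, 7, 5]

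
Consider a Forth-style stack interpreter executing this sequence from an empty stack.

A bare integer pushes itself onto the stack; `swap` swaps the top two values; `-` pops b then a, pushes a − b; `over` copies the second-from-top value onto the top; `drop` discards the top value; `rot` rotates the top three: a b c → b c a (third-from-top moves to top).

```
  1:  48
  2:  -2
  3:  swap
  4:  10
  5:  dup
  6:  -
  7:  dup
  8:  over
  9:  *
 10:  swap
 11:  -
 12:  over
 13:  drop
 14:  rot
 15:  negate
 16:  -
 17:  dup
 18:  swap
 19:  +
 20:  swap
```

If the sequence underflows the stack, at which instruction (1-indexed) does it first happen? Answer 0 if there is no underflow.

0

48      [48]
-2      [48, -2]
swap    [-2, 48]
10      [-2, 48, 10]
dup     [-2, 48, 10, 10]
-       [-2, 48, 0]
dup     [-2, 48, 0, 0]
over    [-2, 48, 0, 0, 0]
*       [-2, 48, 0, 0]
swap    [-2, 48, 0, 0]
-       [-2, 48, 0]
over    [-2, 48, 0, 48]
drop    [-2, 48, 0]
rot     [48, 0, -2]
negate  [48, 0, 2]
-       [48, -2]
dup     [48, -2, -2]
swap    [48, -2, -2]
+       [48, -4]
swap    [-4, 48]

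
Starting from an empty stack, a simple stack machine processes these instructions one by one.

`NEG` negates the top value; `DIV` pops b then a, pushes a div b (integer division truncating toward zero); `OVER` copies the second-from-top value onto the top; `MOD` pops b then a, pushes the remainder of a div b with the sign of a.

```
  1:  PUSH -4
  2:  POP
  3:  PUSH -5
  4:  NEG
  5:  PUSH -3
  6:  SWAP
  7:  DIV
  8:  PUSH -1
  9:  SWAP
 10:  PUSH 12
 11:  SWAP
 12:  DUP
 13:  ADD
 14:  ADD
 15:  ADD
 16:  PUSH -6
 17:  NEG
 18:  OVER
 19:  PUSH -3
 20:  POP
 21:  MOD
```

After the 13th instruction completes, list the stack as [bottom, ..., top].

PUSH -4 -> [-4]
POP     -> []
PUSH -5 -> [-5]
NEG     -> [5]
PUSH -3 -> [5, -3]
SWAP    -> [-3, 5]
DIV     -> [0]
PUSH -1 -> [0, -1]
SWAP    -> [-1, 0]
PUSH 12 -> [-1, 0, 12]
SWAP    -> [-1, 12, 0]
DUP     -> [-1, 12, 0, 0]
ADD     -> [-1, 12, 0]

[-1, 12, 0]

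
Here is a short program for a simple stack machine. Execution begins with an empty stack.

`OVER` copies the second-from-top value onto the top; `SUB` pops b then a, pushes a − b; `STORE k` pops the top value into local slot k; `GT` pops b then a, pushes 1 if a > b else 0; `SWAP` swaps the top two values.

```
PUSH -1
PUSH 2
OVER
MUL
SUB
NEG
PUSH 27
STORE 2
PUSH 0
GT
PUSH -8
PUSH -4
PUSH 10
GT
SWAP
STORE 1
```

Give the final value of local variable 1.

-8

PUSH -1 → -1
PUSH 2  → -1 2
OVER    → -1 2 -1
MUL     → -1 -2
SUB     → 1
NEG     → -1
PUSH 27 → -1 27
STORE 2 → -1
PUSH 0  → -1 0
GT      → 0
PUSH -8 → 0 -8
PUSH -4 → 0 -8 -4
PUSH 10 → 0 -8 -4 10
GT      → 0 -8 0
SWAP    → 0 0 -8
STORE 1 → 0 0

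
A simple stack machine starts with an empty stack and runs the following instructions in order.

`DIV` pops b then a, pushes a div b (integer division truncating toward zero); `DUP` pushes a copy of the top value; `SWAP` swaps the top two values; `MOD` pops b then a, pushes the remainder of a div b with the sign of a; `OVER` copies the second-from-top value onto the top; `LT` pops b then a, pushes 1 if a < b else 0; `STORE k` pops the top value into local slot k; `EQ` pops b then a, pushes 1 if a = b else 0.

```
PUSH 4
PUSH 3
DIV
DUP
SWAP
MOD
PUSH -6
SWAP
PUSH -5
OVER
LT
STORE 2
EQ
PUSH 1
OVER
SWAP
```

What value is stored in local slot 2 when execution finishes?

1

PUSH 4  -> [4]
PUSH 3  -> [4, 3]
DIV     -> [1]
DUP     -> [1, 1]
SWAP    -> [1, 1]
MOD     -> [0]
PUSH -6 -> [0, -6]
SWAP    -> [-6, 0]
PUSH -5 -> [-6, 0, -5]
OVER    -> [-6, 0, -5, 0]
LT      -> [-6, 0, 1]
STORE 2 -> [-6, 0]
EQ      -> [0]
PUSH 1  -> [0, 1]
OVER    -> [0, 1, 0]
SWAP    -> [0, 0, 1]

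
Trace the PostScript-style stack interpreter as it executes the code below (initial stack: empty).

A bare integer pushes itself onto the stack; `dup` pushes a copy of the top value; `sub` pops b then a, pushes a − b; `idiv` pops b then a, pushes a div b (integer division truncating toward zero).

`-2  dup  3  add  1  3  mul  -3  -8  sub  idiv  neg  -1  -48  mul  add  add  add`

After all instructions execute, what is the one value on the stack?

-2   : -2
dup  : -2 -2
3    : -2 -2 3
add  : -2 1
1    : -2 1 1
3    : -2 1 1 3
mul  : -2 1 3
-3   : -2 1 3 -3
-8   : -2 1 3 -3 -8
sub  : -2 1 3 5
idiv : -2 1 0
neg  : -2 1 0
-1   : -2 1 0 -1
-48  : -2 1 0 -1 -48
mul  : -2 1 0 48
add  : -2 1 48
add  : -2 49
add  : 47

47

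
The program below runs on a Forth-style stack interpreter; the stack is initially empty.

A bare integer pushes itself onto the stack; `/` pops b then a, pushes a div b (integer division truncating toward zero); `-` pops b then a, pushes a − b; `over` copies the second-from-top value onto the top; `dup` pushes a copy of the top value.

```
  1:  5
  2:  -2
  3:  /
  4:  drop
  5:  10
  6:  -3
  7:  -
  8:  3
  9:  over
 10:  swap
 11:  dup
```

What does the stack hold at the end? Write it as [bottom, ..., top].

5    : [5]
-2   : [5, -2]
/    : [-2]
drop : []
10   : [10]
-3   : [10, -3]
-    : [13]
3    : [13, 3]
over : [13, 3, 13]
swap : [13, 13, 3]
dup  : [13, 13, 3, 3]

[13, 13, 3, 3]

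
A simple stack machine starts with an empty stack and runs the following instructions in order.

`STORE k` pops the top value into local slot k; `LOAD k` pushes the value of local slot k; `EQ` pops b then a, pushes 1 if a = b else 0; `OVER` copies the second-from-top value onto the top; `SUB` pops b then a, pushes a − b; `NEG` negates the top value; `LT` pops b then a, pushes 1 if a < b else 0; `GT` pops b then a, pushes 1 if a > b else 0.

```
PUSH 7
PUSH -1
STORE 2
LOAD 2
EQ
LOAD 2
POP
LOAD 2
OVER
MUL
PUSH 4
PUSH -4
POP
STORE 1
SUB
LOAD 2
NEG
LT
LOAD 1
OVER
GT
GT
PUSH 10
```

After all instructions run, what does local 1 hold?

PUSH 7   7
PUSH -1  7 -1
STORE 2  7
LOAD 2   7 -1
EQ       0
LOAD 2   0 -1
POP      0
LOAD 2   0 -1
OVER     0 -1 0
MUL      0 0
PUSH 4   0 0 4
PUSH -4  0 0 4 -4
POP      0 0 4
STORE 1  0 0
SUB      0
LOAD 2   0 -1
NEG      0 1
LT       1
LOAD 1   1 4
OVER     1 4 1
GT       1 1
GT       0
PUSH 10  0 10

4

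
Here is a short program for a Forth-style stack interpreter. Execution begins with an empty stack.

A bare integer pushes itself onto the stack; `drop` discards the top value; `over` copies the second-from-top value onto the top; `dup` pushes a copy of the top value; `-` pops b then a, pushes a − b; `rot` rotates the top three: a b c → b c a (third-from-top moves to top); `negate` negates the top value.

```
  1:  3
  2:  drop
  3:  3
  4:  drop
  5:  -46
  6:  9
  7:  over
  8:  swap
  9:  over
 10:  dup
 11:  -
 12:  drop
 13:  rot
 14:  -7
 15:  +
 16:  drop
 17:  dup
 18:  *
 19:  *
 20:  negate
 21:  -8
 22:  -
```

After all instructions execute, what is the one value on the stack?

3734

3       3
drop    (empty)
3       3
drop    (empty)
-46     -46
9       -46 9
over    -46 9 -46
swap    -46 -46 9
over    -46 -46 9 -46
dup     -46 -46 9 -46 -46
-       -46 -46 9 0
drop    -46 -46 9
rot     -46 9 -46
-7      -46 9 -46 -7
+       -46 9 -53
drop    -46 9
dup     -46 9 9
*       -46 81
*       -3726
negate  3726
-8      3726 -8
-       3734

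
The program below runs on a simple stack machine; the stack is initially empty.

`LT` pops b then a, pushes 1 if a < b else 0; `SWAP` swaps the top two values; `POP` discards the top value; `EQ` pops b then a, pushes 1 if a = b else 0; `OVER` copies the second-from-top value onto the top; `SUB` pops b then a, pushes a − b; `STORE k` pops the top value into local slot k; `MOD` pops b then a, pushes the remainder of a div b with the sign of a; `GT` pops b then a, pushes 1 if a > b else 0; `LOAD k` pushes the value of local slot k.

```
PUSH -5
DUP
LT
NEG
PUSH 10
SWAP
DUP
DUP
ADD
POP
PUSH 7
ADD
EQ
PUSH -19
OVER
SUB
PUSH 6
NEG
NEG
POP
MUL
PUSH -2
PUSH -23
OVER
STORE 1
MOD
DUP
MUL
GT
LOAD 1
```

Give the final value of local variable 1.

PUSH -5  → -5
DUP      → -5 -5
LT       → 0
NEG      → 0
PUSH 10  → 0 10
SWAP     → 10 0
DUP      → 10 0 0
DUP      → 10 0 0 0
ADD      → 10 0 0
POP      → 10 0
PUSH 7   → 10 0 7
ADD      → 10 7
EQ       → 0
PUSH -19 → 0 -19
OVER     → 0 -19 0
SUB      → 0 -19
PUSH 6   → 0 -19 6
NEG      → 0 -19 -6
NEG      → 0 -19 6
POP      → 0 -19
MUL      → 0
PUSH -2  → 0 -2
PUSH -23 → 0 -2 -23
OVER     → 0 -2 -23 -2
STORE 1  → 0 -2 -23
MOD      → 0 -2
DUP      → 0 -2 -2
MUL      → 0 4
GT       → 0
LOAD 1   → 0 -2

-2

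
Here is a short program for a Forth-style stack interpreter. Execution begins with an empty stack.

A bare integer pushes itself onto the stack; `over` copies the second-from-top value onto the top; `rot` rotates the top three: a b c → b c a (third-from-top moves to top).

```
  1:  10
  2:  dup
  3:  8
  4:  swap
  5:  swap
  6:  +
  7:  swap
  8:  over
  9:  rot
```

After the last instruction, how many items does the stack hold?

10   → [10]
dup  → [10, 10]
8    → [10, 10, 8]
swap → [10, 8, 10]
swap → [10, 10, 8]
+    → [10, 18]
swap → [18, 10]
over → [18, 10, 18]
rot  → [10, 18, 18]

3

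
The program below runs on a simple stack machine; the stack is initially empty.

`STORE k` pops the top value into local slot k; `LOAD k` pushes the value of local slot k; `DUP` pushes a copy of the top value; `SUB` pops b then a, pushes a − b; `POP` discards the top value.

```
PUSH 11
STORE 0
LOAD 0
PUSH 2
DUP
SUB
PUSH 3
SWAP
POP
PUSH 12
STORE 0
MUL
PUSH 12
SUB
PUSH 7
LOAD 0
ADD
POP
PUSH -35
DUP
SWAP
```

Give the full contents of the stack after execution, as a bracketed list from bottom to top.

PUSH 11   11
STORE 0   (empty)
LOAD 0    11
PUSH 2    11 2
DUP       11 2 2
SUB       11 0
PUSH 3    11 0 3
SWAP      11 3 0
POP       11 3
PUSH 12   11 3 12
STORE 0   11 3
MUL       33
PUSH 12   33 12
SUB       21
PUSH 7    21 7
LOAD 0    21 7 12
ADD       21 19
POP       21
PUSH -35  21 -35
DUP       21 -35 -35
SWAP      21 -35 -35

[21, -35, -35]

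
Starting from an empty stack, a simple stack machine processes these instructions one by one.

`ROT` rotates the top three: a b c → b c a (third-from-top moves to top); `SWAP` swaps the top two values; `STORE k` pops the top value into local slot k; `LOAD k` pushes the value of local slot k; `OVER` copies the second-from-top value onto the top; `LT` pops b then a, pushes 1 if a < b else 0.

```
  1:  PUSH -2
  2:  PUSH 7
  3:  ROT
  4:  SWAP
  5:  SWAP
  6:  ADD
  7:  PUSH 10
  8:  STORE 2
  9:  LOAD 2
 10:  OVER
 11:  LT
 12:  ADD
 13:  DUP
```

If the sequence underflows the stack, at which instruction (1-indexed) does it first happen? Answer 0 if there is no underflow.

3

PUSH -2 -> [-2]
PUSH 7  -> [-2, 7]
ROT  — needs 3 operands, stack has 2 → underflow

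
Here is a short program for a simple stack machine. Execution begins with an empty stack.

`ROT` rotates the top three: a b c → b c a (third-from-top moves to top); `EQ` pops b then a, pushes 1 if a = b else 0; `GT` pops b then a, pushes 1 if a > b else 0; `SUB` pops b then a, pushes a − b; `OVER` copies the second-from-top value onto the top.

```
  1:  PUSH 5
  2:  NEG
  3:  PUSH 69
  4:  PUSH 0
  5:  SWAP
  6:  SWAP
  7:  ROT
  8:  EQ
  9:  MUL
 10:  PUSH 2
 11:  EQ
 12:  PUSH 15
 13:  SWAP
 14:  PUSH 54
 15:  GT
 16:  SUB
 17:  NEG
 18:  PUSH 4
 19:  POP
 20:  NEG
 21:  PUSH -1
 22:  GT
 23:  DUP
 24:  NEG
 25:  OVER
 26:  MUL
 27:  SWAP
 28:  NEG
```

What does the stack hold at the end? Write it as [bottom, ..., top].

[-1, -1]

PUSH 5  : 5
NEG     : -5
PUSH 69 : -5 69
PUSH 0  : -5 69 0
SWAP    : -5 0 69
SWAP    : -5 69 0
ROT     : 69 0 -5
EQ      : 69 0
MUL     : 0
PUSH 2  : 0 2
EQ      : 0
PUSH 15 : 0 15
SWAP    : 15 0
PUSH 54 : 15 0 54
GT      : 15 0
SUB     : 15
NEG     : -15
PUSH 4  : -15 4
POP     : -15
NEG     : 15
PUSH -1 : 15 -1
GT      : 1
DUP     : 1 1
NEG     : 1 -1
OVER    : 1 -1 1
MUL     : 1 -1
SWAP    : -1 1
NEG     : -1 -1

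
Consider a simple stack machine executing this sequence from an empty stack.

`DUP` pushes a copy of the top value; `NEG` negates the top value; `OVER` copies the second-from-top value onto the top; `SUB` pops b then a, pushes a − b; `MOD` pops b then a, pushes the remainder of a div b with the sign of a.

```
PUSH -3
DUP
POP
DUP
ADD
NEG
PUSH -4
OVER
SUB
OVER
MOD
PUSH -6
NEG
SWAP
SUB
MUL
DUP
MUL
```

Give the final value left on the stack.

3600

PUSH -3  [-3]
DUP      [-3, -3]
POP      [-3]
DUP      [-3, -3]
ADD      [-6]
NEG      [6]
PUSH -4  [6, -4]
OVER     [6, -4, 6]
SUB      [6, -10]
OVER     [6, -10, 6]
MOD      [6, -4]
PUSH -6  [6, -4, -6]
NEG      [6, -4, 6]
SWAP     [6, 6, -4]
SUB      [6, 10]
MUL      [60]
DUP      [60, 60]
MUL      [3600]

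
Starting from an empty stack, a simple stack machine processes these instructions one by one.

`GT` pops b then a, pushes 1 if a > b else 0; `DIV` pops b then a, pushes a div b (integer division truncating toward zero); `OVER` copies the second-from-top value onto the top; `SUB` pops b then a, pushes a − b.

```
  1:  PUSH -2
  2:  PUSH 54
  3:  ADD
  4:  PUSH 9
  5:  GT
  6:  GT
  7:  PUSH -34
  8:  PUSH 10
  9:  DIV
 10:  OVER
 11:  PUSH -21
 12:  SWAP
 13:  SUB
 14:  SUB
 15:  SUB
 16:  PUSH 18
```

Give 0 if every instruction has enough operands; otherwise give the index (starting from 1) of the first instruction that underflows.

PUSH -2 -> [-2]
PUSH 54 -> [-2, 54]
ADD     -> [52]
PUSH 9  -> [52, 9]
GT      -> [1]
GT  — needs 2 operands, stack has 1 → underflow

6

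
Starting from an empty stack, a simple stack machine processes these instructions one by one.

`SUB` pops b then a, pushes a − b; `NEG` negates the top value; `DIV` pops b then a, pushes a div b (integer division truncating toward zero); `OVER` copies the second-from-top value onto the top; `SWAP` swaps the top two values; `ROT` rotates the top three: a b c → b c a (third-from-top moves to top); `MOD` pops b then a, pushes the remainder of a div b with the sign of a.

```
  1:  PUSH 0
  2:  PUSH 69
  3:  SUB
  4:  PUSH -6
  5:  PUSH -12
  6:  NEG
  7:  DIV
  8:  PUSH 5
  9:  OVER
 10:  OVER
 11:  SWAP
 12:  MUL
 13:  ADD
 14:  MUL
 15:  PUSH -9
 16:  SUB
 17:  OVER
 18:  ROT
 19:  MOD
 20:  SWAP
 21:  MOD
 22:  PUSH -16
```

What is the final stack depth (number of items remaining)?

PUSH 0   : 0
PUSH 69  : 0 69
SUB      : -69
PUSH -6  : -69 -6
PUSH -12 : -69 -6 -12
NEG      : -69 -6 12
DIV      : -69 0
PUSH 5   : -69 0 5
OVER     : -69 0 5 0
OVER     : -69 0 5 0 5
SWAP     : -69 0 5 5 0
MUL      : -69 0 5 0
ADD      : -69 0 5
MUL      : -69 0
PUSH -9  : -69 0 -9
SUB      : -69 9
OVER     : -69 9 -69
ROT      : 9 -69 -69
MOD      : 9 0
SWAP     : 0 9
MOD      : 0
PUSH -16 : 0 -16

2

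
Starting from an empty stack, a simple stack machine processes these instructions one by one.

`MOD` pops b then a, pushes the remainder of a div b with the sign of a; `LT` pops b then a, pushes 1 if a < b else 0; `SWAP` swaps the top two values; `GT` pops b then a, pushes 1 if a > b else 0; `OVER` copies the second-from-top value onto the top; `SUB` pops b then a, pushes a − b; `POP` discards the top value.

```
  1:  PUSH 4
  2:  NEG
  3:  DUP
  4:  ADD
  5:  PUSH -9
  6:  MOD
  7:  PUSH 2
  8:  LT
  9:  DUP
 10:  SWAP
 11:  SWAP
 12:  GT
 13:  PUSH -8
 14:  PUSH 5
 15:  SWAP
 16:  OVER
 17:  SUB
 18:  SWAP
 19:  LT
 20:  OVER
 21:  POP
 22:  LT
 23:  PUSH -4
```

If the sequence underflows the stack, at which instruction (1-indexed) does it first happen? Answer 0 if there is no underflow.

PUSH 4  → 4
NEG     → -4
DUP     → -4 -4
ADD     → -8
PUSH -9 → -8 -9
MOD     → -8
PUSH 2  → -8 2
LT      → 1
DUP     → 1 1
SWAP    → 1 1
SWAP    → 1 1
GT      → 0
PUSH -8 → 0 -8
PUSH 5  → 0 -8 5
SWAP    → 0 5 -8
OVER    → 0 5 -8 5
SUB     → 0 5 -13
SWAP    → 0 -13 5
LT      → 0 1
OVER    → 0 1 0
POP     → 0 1
LT      → 1
PUSH -4 → 1 -4

0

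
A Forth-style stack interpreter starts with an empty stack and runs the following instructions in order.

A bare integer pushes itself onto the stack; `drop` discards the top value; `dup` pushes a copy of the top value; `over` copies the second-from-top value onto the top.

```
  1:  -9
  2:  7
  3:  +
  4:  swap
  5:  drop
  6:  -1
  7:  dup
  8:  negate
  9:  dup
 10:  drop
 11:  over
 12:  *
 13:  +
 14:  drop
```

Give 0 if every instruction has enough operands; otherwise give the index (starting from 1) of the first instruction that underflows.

4

-9 -> [-9]
7  -> [-9, 7]
+  -> [-2]
swap  — needs 2 operands, stack has 1 → underflow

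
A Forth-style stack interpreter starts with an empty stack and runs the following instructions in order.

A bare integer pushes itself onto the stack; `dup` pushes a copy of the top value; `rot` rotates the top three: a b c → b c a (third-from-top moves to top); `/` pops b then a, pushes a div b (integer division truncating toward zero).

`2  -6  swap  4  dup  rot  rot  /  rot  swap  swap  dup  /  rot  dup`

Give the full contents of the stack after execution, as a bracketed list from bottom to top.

[0, 1, 4, 4]

2    → 2
-6   → 2 -6
swap → -6 2
4    → -6 2 4
dup  → -6 2 4 4
rot  → -6 4 4 2
rot  → -6 4 2 4
/    → -6 4 0
rot  → 4 0 -6
swap → 4 -6 0
swap → 4 0 -6
dup  → 4 0 -6 -6
/    → 4 0 1
rot  → 0 1 4
dup  → 0 1 4 4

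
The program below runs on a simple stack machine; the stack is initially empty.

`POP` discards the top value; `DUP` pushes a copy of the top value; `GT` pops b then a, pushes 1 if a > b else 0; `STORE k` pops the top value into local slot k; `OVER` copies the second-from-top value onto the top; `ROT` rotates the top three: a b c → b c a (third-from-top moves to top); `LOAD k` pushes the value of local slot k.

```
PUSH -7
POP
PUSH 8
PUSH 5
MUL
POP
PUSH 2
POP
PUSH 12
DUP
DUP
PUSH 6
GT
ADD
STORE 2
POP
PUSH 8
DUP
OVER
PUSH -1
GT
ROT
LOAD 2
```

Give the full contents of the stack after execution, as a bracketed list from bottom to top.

PUSH -7  [-7]
POP      []
PUSH 8   [8]
PUSH 5   [8, 5]
MUL      [40]
POP      []
PUSH 2   [2]
POP      []
PUSH 12  [12]
DUP      [12, 12]
DUP      [12, 12, 12]
PUSH 6   [12, 12, 12, 6]
GT       [12, 12, 1]
ADD      [12, 13]
STORE 2  [12]
POP      []
PUSH 8   [8]
DUP      [8, 8]
OVER     [8, 8, 8]
PUSH -1  [8, 8, 8, -1]
GT       [8, 8, 1]
ROT      [8, 1, 8]
LOAD 2   [8, 1, 8, 13]

[8, 1, 8, 13]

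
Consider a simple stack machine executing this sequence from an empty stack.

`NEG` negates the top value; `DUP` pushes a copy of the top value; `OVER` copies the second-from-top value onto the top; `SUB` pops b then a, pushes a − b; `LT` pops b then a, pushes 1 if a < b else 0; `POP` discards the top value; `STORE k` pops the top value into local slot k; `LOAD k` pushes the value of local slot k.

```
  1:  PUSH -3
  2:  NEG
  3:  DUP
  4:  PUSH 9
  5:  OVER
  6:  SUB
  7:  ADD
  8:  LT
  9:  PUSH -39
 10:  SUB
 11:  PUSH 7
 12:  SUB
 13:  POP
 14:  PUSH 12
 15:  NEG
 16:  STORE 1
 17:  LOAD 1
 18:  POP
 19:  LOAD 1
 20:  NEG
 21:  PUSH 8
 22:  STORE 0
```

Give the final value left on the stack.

12

PUSH -3  -> [-3]
NEG      -> [3]
DUP      -> [3, 3]
PUSH 9   -> [3, 3, 9]
OVER     -> [3, 3, 9, 3]
SUB      -> [3, 3, 6]
ADD      -> [3, 9]
LT       -> [1]
PUSH -39 -> [1, -39]
SUB      -> [40]
PUSH 7   -> [40, 7]
SUB      -> [33]
POP      -> []
PUSH 12  -> [12]
NEG      -> [-12]
STORE 1  -> []
LOAD 1   -> [-12]
POP      -> []
LOAD 1   -> [-12]
NEG      -> [12]
PUSH 8   -> [12, 8]
STORE 0  -> [12]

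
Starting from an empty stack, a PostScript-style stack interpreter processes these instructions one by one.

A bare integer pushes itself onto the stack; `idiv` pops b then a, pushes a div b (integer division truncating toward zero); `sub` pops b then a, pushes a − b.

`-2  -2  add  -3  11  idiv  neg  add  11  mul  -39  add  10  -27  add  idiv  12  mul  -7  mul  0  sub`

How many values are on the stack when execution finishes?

-2   → [-2]
-2   → [-2, -2]
add  → [-4]
-3   → [-4, -3]
11   → [-4, -3, 11]
idiv → [-4, 0]
neg  → [-4, 0]
add  → [-4]
11   → [-4, 11]
mul  → [-44]
-39  → [-44, -39]
add  → [-83]
10   → [-83, 10]
-27  → [-83, 10, -27]
add  → [-83, -17]
idiv → [4]
12   → [4, 12]
mul  → [48]
-7   → [48, -7]
mul  → [-336]
0    → [-336, 0]
sub  → [-336]

1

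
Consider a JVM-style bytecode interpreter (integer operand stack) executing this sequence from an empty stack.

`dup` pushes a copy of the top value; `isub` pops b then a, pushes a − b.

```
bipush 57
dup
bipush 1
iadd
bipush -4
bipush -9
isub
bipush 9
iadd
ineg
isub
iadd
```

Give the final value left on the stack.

bipush 57 : 57
dup       : 57 57
bipush 1  : 57 57 1
iadd      : 57 58
bipush -4 : 57 58 -4
bipush -9 : 57 58 -4 -9
isub      : 57 58 5
bipush 9  : 57 58 5 9
iadd      : 57 58 14
ineg      : 57 58 -14
isub      : 57 72
iadd      : 129

129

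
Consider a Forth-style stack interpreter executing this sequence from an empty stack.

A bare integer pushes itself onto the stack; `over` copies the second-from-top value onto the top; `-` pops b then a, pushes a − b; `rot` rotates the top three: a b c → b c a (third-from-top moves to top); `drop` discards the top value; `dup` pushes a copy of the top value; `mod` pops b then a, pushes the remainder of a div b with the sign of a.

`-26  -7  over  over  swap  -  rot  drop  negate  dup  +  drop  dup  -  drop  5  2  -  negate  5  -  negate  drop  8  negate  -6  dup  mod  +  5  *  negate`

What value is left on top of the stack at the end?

-26    : [-26]
-7     : [-26, -7]
over   : [-26, -7, -26]
over   : [-26, -7, -26, -7]
swap   : [-26, -7, -7, -26]
-      : [-26, -7, 19]
rot    : [-7, 19, -26]
drop   : [-7, 19]
negate : [-7, -19]
dup    : [-7, -19, -19]
+      : [-7, -38]
drop   : [-7]
dup    : [-7, -7]
-      : [0]
drop   : []
5      : [5]
2      : [5, 2]
-      : [3]
negate : [-3]
5      : [-3, 5]
-      : [-8]
negate : [8]
drop   : []
8      : [8]
negate : [-8]
-6     : [-8, -6]
dup    : [-8, -6, -6]
mod    : [-8, 0]
+      : [-8]
5      : [-8, 5]
*      : [-40]
negate : [40]

40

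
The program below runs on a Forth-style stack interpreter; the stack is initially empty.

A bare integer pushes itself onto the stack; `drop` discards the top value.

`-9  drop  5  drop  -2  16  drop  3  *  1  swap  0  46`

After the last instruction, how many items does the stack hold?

-9   → [-9]
drop → []
5    → [5]
drop → []
-2   → [-2]
16   → [-2, 16]
drop → [-2]
3    → [-2, 3]
*    → [-6]
1    → [-6, 1]
swap → [1, -6]
0    → [1, -6, 0]
46   → [1, -6, 0, 46]

4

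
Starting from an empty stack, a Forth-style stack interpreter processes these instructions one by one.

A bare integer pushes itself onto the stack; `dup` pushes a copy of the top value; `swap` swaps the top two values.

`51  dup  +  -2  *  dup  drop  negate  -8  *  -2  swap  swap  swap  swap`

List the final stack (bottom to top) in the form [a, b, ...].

51     → [51]
dup    → [51, 51]
+      → [102]
-2     → [102, -2]
*      → [-204]
dup    → [-204, -204]
drop   → [-204]
negate → [204]
-8     → [204, -8]
*      → [-1632]
-2     → [-1632, -2]
swap   → [-2, -1632]
swap   → [-1632, -2]
swap   → [-2, -1632]
swap   → [-1632, -2]

[-1632, -2]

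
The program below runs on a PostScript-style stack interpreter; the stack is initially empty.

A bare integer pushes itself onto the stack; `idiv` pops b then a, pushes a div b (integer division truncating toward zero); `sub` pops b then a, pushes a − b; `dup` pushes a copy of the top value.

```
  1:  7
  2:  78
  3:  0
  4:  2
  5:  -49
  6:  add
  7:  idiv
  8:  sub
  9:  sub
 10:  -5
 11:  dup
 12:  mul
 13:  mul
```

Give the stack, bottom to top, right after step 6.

[7, 78, 0, -47]

7   : 7
78  : 7 78
0   : 7 78 0
2   : 7 78 0 2
-49 : 7 78 0 2 -49
add : 7 78 0 -47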